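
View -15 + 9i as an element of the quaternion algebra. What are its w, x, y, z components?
-15 + 9i + 0j + 0k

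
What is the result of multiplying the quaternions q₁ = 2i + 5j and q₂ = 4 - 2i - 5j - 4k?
29 - 12i + 28j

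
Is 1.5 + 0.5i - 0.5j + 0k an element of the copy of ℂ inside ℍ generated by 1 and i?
No. The quaternion 1.5 + 0.5i - 0.5j has j-coefficient y = -0.5 and k-coefficient z = 0, not both zero, so it does not lie in the complex subalgebra spanned by 1 and i.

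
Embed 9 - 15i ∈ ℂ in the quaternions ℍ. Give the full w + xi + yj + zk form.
9 - 15i + 0j + 0k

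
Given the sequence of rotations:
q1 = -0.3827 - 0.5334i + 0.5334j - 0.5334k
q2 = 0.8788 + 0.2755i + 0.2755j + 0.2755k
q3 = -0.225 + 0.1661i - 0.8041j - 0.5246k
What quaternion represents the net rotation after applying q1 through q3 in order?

q2 · q1 = -0.1894 - 0.8681i + 0.3633j - 0.2803k
q3 · q2 · q1 = 0.3319 + 0.5798i + 0.5725j - 0.4753k
0.3319 + 0.5798i + 0.5725j - 0.4753k


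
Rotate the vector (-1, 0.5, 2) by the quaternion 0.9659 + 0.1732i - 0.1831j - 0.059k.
(-1.649, 0.018, 1.591)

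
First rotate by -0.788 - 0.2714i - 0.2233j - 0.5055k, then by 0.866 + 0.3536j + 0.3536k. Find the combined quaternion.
-0.4247 - 0.3348i - 0.568j - 0.6204k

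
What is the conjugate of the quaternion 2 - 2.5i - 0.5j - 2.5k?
2 + 2.5i + 0.5j + 2.5k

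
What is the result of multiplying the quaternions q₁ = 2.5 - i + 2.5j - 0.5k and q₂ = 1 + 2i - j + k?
7.5 + 6i - 2k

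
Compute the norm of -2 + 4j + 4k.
6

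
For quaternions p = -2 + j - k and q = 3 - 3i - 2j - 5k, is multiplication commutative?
No: pq = -9 - i + 10j + 10k ≠ -9 + 13i + 4j + 4k = qp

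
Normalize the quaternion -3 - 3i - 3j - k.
-0.5669 - 0.5669i - 0.5669j - 0.189k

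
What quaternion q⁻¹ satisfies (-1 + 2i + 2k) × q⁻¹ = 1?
-0.1111 - 0.2222i - 0.2222k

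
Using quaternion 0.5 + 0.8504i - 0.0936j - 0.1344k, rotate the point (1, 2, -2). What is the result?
(1.541, 0.392, 2.544)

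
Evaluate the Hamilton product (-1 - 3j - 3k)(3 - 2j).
-9 - 6i - 7j - 9k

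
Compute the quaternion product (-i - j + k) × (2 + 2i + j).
3 - 3i + 3k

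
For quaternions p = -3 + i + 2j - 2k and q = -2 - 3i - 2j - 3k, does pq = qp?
No: pq = 7 - 3i + 11j + 17k ≠ 7 + 17i - 7j + 9k = qp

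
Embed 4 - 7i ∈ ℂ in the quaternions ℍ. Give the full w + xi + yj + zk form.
4 - 7i + 0j + 0k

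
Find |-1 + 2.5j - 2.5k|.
3.674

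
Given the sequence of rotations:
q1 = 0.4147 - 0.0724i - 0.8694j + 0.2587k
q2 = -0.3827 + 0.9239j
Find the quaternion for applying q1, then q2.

q2 · q1 = 0.6445 + 0.2667i + 0.7159j - 0.0321k
0.6445 + 0.2667i + 0.7159j - 0.0321k


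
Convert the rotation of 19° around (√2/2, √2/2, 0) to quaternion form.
0.9863 + 0.1167i + 0.1167j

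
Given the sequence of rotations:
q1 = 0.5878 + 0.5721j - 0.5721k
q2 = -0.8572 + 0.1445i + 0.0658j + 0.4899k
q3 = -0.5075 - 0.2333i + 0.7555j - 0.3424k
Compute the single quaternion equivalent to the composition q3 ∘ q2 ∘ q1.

q2 · q1 = -0.2612 - 0.233i - 0.3691j + 0.861k
q3 · q2 · q1 = 0.6519 + 0.7033i + 0.2706j - 0.0854k
0.6519 + 0.7033i + 0.2706j - 0.0854k


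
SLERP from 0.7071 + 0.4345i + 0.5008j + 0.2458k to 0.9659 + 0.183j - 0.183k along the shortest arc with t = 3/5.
0.9234 + 0.1885i + 0.3341j - 0.0102k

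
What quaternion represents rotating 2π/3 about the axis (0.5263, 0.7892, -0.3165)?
0.5 + 0.4558i + 0.6835j - 0.2741k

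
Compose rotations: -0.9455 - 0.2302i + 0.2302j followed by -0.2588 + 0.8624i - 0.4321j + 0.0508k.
0.5427 - 0.7675i + 0.3373j + 0.051k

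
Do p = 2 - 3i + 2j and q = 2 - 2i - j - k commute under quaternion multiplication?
No: pq = -12i - j + 5k ≠ -8i + 5j - 9k = qp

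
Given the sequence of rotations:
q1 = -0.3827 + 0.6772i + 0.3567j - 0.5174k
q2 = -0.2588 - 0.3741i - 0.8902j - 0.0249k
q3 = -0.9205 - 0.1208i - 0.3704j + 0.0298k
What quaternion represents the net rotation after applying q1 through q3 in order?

q2 · q1 = 0.657 + 0.4374i + 0.0379j + 0.6128k
q3 · q2 · q1 = -0.5562 - 0.7101i - 0.1912j - 0.3871k
-0.5562 - 0.7101i - 0.1912j - 0.3871k


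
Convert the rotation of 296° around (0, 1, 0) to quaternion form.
-0.848 + 0.5299j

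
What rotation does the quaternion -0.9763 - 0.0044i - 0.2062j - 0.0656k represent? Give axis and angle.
axis = (-0.0203, -0.9527, -0.3031), θ = 335°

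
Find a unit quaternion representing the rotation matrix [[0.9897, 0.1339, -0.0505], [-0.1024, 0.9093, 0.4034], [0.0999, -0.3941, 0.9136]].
0.9763 - 0.2042i - 0.0385j - 0.0605k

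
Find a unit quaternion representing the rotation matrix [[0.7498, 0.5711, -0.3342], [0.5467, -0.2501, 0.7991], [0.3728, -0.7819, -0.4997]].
0.5 - 0.7905i - 0.3535j - 0.0122k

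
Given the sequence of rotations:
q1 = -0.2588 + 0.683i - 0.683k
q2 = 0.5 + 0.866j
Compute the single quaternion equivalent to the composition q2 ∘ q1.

q2 · q1 = -0.1294 - 0.25i - 0.2241j - 0.933k
-0.1294 - 0.25i - 0.2241j - 0.933k


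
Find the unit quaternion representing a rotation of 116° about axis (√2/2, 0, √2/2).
0.5299 + 0.5997i + 0.5997k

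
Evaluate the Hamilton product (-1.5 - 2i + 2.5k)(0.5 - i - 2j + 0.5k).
-4 + 5.5i + 1.5j + 4.5k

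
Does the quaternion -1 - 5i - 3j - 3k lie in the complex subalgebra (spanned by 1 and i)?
No. The quaternion -1 - 5i - 3j - 3k has j-coefficient y = -3 and k-coefficient z = -3, not both zero, so it does not lie in the complex subalgebra spanned by 1 and i.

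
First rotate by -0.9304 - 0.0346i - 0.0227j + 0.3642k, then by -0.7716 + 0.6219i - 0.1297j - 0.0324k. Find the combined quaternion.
0.7483 - 0.5999i - 0.0872j - 0.2695k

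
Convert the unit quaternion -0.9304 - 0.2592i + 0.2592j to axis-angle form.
axis = (-√2/2, √2/2, 0), θ = 317°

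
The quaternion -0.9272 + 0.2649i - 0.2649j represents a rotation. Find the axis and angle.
axis = (√2/2, -√2/2, 0), θ = 316°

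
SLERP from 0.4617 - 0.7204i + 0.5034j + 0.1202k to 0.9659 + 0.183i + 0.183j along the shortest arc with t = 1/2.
0.8513 - 0.3204i + 0.4093j + 0.0717k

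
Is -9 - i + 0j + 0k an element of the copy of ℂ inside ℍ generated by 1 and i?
Yes. The quaternion -9 - i has j- and k-coefficients y = z = 0, so it lies in the complex subalgebra spanned by 1 and i.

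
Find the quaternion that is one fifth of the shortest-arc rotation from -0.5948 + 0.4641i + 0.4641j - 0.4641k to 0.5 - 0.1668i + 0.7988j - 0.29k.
-0.4048 + 0.3799i + 0.6565j - 0.5107k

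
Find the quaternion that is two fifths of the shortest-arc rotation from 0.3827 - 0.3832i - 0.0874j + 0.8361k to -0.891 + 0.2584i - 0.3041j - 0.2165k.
0.6575 - 0.3706i + 0.0803j + 0.6511k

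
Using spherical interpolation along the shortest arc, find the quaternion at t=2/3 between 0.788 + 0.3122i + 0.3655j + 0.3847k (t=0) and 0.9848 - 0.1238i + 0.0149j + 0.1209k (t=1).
0.9648 + 0.0251i + 0.1405j + 0.221k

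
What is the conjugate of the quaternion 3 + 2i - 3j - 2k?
3 - 2i + 3j + 2k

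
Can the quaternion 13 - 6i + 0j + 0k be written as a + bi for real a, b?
Yes. The quaternion 13 - 6i has j- and k-coefficients y = z = 0, so it lies in the complex subalgebra spanned by 1 and i.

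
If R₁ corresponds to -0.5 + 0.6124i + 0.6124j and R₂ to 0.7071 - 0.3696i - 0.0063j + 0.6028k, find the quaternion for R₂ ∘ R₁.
-0.1233 + 0.2487i + 0.8053j - 0.5239k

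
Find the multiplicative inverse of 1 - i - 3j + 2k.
0.0667 + 0.0667i + 0.2j - 0.1333k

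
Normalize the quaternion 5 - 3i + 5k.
0.6509 - 0.3906i + 0.6509k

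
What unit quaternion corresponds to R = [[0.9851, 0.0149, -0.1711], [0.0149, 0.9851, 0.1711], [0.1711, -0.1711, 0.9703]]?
0.9925 - 0.0862i - 0.0862j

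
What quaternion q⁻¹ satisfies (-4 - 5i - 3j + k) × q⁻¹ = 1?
-0.0784 + 0.098i + 0.0588j - 0.0196k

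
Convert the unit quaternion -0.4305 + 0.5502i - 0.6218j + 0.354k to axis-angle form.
axis = (0.6096, -0.6889, 0.3922), θ = 231°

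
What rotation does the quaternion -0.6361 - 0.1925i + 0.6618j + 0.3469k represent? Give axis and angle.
axis = (-0.2495, 0.8577, 0.4496), θ = 259°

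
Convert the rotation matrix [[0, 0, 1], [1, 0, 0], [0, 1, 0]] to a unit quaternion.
0.5 + 0.5i + 0.5j + 0.5k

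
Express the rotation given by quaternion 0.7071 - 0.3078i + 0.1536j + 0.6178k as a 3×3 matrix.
[[0.1895, -0.9682, -0.1631], [0.7791, 0.0472, 0.6251], [-0.5975, -0.2455, 0.7633]]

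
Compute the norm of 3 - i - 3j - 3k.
√28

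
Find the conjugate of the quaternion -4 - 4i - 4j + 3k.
-4 + 4i + 4j - 3k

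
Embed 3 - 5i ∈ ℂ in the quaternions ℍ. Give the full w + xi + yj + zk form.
3 - 5i + 0j + 0k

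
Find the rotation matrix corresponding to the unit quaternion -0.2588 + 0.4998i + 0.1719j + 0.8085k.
[[-0.3664, 0.5903, 0.7192], [-0.2466, -0.8069, 0.5367], [0.8972, 0.0193, 0.4413]]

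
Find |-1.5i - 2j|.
2.5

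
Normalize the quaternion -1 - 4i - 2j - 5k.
-0.1474 - 0.5898i - 0.2949j - 0.7372k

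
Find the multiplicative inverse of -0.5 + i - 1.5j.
-0.1429 - 0.2857i + 0.4286j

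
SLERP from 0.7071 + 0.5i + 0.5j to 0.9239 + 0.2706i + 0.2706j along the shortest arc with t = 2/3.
0.866 + 0.3536i + 0.3536j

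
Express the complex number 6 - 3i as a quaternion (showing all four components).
6 - 3i + 0j + 0k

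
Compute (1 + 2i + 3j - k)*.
1 - 2i - 3j + k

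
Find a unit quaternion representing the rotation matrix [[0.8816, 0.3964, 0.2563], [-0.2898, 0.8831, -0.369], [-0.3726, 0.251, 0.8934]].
0.9563 + 0.1621i + 0.1644j - 0.1794k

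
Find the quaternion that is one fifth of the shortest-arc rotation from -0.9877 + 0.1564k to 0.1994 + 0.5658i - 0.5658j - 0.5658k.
-0.9336 - 0.1496i + 0.1496j + 0.2891k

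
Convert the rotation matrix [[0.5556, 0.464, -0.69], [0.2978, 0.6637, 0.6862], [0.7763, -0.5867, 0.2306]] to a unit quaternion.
0.7826 - 0.4066i - 0.4684j - 0.0531k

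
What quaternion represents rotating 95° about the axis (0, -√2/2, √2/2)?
0.6756 - 0.5213j + 0.5213k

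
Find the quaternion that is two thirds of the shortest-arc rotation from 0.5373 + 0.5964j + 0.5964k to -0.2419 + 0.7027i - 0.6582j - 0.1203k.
0.3802 - 0.5098i + 0.7047j + 0.3145k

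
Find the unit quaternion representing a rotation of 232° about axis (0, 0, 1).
-0.4384 + 0.8988k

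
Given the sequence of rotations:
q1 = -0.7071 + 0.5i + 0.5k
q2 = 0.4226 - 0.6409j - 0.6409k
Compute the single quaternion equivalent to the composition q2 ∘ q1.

q2 · q1 = 0.0216 - 0.1091i + 0.1327j + 0.9849k
0.0216 - 0.1091i + 0.1327j + 0.9849k


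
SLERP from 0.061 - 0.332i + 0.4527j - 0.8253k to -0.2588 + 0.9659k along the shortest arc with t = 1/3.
0.1336 - 0.2296i + 0.313j - 0.9119k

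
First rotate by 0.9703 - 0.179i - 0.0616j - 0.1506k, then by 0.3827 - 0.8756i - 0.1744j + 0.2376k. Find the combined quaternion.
0.2396 - 0.8772i - 0.3672j + 0.1956k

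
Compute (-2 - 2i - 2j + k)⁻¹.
-0.1538 + 0.1538i + 0.1538j - 0.0769k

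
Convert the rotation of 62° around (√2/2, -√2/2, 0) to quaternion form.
0.8572 + 0.3642i - 0.3642j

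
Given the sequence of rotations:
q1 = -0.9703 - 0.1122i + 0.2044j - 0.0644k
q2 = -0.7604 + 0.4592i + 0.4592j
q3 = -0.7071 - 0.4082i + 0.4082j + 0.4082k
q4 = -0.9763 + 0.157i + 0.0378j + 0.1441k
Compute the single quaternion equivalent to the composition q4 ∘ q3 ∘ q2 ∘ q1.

q2 · q1 = 0.6955 - 0.3898i - 0.5714j + 0.1944k
q3 · q2 · q1 = -0.497 + 0.3043i + 0.6082j + 0.5388k
q4 · q3 · q2 · q1 = 0.3368 - 0.4424i - 0.6533j - 0.5137k
0.3368 - 0.4424i - 0.6533j - 0.5137k


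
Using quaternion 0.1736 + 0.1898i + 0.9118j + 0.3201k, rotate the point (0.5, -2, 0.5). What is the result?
(-0.685, -0.959, -1.764)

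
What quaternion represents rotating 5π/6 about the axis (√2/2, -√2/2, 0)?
0.2588 + 0.683i - 0.683j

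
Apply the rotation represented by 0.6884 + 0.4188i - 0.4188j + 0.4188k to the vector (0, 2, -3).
(-1.177, 3.379, -0.444)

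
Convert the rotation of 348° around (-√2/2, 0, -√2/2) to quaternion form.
-0.9945 - 0.0739i - 0.0739k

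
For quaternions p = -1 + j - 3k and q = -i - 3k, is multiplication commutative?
No: pq = -9 - 2i + 3j + 4k ≠ -9 + 4i - 3j + 2k = qp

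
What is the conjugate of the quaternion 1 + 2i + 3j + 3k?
1 - 2i - 3j - 3k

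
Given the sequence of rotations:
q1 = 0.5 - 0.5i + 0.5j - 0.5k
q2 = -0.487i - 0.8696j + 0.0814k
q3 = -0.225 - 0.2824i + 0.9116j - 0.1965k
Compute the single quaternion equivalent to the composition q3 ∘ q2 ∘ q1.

q2 · q1 = 0.232 + 0.1506i - 0.719j - 0.6376k
q3 · q2 · q1 = 0.5205 - 0.8219i + 0.1636j + 0.1636k
0.5205 - 0.8219i + 0.1636j + 0.1636k


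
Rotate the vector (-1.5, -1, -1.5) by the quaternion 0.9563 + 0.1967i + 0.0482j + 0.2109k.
(-1.238, -0.933, -1.76)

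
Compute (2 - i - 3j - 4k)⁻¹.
0.0667 + 0.0333i + 0.1j + 0.1333k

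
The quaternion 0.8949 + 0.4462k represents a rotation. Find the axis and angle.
axis = (0, 0, 1), θ = 53°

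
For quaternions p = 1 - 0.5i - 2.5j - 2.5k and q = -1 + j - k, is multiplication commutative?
No: pq = -1 + 5.5i + 3j + k ≠ -1 - 4.5i + 4j + 2k = qp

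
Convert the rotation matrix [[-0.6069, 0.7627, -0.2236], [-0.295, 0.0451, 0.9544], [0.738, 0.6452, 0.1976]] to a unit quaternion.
-0.3987 + 0.1939i + 0.603j + 0.6632k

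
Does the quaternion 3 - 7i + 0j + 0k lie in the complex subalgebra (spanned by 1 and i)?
Yes. The quaternion 3 - 7i has j- and k-coefficients y = z = 0, so it lies in the complex subalgebra spanned by 1 and i.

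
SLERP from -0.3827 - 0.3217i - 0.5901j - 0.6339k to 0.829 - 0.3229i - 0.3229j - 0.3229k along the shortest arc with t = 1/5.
-0.1176 - 0.3831i - 0.6276j - 0.6675k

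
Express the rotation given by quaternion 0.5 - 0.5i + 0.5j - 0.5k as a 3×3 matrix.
[[0, 0, 1], [-1, 0, 0], [0, -1, 0]]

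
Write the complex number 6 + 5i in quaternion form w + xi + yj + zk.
6 + 5i + 0j + 0k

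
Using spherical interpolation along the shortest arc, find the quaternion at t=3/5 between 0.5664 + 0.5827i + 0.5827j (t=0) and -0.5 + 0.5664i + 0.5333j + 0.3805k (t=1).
-0.0731 + 0.6906i + 0.6671j + 0.2696k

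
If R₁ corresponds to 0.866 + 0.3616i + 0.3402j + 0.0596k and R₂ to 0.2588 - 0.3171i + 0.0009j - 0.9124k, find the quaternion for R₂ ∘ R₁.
0.3929 + 0.1294i - 0.2222j - 0.8829k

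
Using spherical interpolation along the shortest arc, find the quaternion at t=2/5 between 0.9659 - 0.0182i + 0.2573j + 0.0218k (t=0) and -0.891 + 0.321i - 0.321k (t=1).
0.9656 - 0.1444i + 0.1588j + 0.1466k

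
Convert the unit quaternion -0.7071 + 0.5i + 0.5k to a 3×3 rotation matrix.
[[0.5, 0.7071, 0.5], [-0.7071, 0, 0.7071], [0.5, -0.7071, 0.5]]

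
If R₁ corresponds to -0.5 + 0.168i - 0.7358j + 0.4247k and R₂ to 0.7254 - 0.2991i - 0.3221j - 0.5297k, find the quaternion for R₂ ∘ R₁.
-0.3245 - 0.2551i - 0.3347j + 0.8471k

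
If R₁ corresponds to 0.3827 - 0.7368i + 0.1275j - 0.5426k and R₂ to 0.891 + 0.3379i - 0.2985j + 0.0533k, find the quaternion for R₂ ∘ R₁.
0.6569 - 0.372i + 0.1434j - 0.6399k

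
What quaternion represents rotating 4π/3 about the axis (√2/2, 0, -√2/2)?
-0.5 + 0.6124i - 0.6124k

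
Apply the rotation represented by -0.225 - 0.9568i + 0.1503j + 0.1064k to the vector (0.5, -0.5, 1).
(0.315, -0.14, -1.175)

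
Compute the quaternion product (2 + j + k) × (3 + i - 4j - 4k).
14 + 2i - 4j - 6k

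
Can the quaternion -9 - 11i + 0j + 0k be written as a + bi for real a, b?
Yes. The quaternion -9 - 11i has j- and k-coefficients y = z = 0, so it lies in the complex subalgebra spanned by 1 and i.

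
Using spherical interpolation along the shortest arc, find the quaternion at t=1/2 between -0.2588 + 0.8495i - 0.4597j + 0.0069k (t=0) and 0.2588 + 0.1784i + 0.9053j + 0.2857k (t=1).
-0.3174 + 0.4115i - 0.8371j - 0.171k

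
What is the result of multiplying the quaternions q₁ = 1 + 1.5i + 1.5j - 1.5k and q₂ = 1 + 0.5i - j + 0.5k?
2.5 + 1.25i - j - 3.25k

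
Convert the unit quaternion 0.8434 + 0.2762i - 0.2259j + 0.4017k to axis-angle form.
axis = (0.5141, -0.4204, 0.7476), θ = 65°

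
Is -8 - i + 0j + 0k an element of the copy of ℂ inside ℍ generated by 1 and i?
Yes. The quaternion -8 - i has j- and k-coefficients y = z = 0, so it lies in the complex subalgebra spanned by 1 and i.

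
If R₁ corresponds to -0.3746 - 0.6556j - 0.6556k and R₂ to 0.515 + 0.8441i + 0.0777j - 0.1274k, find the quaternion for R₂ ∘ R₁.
-0.2255 - 0.4507i + 0.1867j - 0.8433k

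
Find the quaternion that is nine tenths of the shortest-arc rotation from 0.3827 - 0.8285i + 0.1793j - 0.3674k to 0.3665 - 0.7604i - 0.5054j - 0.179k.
0.3775 - 0.787i - 0.4432j - 0.2041k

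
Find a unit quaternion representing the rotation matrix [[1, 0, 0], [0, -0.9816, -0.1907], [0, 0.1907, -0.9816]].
0.0958 + 0.9954i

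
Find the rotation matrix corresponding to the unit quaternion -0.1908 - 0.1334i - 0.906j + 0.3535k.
[[-0.8916, 0.3766, 0.2514], [0.1068, 0.7145, -0.6914], [-0.44, -0.5896, -0.6773]]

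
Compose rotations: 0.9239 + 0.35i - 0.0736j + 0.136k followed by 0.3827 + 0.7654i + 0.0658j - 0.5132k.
0.1603 + 0.8123i - 0.2511j - 0.5015k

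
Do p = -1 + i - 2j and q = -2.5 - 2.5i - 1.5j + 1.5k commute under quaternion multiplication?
No: pq = 2 - 3i + 5j - 8k ≠ 2 + 3i + 8j + 5k = qp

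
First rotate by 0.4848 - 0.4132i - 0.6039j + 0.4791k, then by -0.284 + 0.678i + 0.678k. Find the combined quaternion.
-0.1824 + 0.8555i - 0.4335j - 0.2168k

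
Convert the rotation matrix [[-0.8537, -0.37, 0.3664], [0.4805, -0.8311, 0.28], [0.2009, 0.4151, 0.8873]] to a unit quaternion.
0.225 + 0.1501i + 0.1839j + 0.945k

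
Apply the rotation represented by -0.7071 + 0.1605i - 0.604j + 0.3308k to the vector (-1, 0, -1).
(-1.012, 0.834, 0.529)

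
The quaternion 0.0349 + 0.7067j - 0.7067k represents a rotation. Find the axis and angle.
axis = (0, √2/2, -√2/2), θ = 176°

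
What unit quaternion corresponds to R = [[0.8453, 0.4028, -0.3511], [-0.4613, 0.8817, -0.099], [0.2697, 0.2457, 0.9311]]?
0.9563 + 0.0901i - 0.1623j - 0.2259k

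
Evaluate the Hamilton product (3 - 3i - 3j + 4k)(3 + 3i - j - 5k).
35 + 19i - 15j + 9k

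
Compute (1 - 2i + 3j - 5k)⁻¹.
0.0256 + 0.0513i - 0.0769j + 0.1282k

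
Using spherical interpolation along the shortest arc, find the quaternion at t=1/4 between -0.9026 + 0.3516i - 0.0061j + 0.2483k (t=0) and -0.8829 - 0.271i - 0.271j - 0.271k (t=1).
-0.9683 + 0.203i - 0.0816j + 0.1208k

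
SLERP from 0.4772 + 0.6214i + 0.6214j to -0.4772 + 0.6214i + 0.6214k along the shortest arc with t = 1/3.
0.1715 + 0.794i + 0.5087j + 0.2853k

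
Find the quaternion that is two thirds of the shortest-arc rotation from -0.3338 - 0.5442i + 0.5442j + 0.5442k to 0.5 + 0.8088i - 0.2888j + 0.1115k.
-0.4762 - 0.7718i + 0.4038j + 0.1205k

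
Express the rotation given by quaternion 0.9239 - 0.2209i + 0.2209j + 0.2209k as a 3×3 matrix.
[[0.8048, -0.5058, 0.3106], [0.3106, 0.8048, 0.5058], [-0.5058, -0.3106, 0.8048]]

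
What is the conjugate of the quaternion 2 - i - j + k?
2 + i + j - k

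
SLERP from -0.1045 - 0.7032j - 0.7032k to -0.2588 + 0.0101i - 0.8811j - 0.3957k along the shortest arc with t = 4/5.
-0.2304 + 0.0082i - 0.8555j - 0.4636k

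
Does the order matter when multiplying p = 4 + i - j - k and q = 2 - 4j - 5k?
Yes: pq = -1 + 3i - 13j - 26k ≠ -1 + i - 23j - 18k = qp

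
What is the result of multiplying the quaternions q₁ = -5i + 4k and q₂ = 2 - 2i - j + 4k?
-26 - 6i + 12j + 13k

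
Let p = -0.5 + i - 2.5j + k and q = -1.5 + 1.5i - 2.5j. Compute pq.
-7 + 0.25i + 6.5j - 0.25k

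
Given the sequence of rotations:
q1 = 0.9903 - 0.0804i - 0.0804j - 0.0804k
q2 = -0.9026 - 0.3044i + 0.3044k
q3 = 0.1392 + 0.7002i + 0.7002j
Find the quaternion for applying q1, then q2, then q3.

q2 · q1 = -0.8938 - 0.2044i + 0.0236j + 0.3985k
q3 · q2 · q1 = 0.0022 - 0.3753i - 0.9016j + 0.2151k
0.0022 - 0.3753i - 0.9016j + 0.2151k


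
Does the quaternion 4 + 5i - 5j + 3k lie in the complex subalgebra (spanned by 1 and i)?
No. The quaternion 4 + 5i - 5j + 3k has j-coefficient y = -5 and k-coefficient z = 3, not both zero, so it does not lie in the complex subalgebra spanned by 1 and i.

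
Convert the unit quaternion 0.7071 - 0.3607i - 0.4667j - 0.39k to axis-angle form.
axis = (-0.5101, -0.66, -0.5515), θ = π/2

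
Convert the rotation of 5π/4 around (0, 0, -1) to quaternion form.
-0.3827 - 0.9239k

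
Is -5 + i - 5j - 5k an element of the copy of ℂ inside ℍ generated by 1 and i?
No. The quaternion -5 + i - 5j - 5k has j-coefficient y = -5 and k-coefficient z = -5, not both zero, so it does not lie in the complex subalgebra spanned by 1 and i.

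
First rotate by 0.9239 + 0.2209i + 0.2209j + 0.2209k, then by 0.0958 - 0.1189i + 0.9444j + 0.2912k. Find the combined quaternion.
-0.1582 + 0.0556i + 0.9843j + 0.0553k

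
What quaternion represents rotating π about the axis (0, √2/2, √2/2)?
0.7071j + 0.7071k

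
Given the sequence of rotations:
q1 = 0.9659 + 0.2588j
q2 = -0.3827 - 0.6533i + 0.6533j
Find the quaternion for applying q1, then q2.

q2 · q1 = -0.5387 - 0.631i + 0.532j - 0.1691k
-0.5387 - 0.631i + 0.532j - 0.1691k


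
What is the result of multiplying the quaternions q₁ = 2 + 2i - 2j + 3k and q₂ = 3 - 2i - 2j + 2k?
4i - 20j + 5k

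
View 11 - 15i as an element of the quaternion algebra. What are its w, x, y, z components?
11 - 15i + 0j + 0k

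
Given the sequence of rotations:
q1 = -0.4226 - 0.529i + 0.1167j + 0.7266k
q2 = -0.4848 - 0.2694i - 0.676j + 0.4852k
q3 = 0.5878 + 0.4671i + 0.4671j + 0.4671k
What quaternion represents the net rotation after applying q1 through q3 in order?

q2 · q1 = -0.2113 - 0.1775i + 0.1682j - 0.9463k
q3 · q2 · q1 = 0.3222 - 0.7236i + 0.3593j - 0.4935k
0.3222 - 0.7236i + 0.3593j - 0.4935k


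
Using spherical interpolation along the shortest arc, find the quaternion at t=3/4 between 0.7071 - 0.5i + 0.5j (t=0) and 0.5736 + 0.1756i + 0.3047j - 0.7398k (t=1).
0.6851 - 0.007i + 0.4016j - 0.6077k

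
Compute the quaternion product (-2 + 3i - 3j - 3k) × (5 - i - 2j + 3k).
-4 + 2i - 17j - 30k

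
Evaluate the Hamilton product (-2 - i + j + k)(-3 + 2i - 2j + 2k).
8 + 3i + 5j - 7k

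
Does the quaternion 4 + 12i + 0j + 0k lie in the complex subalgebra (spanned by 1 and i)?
Yes. The quaternion 4 + 12i has j- and k-coefficients y = z = 0, so it lies in the complex subalgebra spanned by 1 and i.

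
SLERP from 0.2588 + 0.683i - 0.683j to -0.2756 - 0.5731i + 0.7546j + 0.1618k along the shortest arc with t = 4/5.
0.2732 + 0.5973i - 0.7428j - 0.1298k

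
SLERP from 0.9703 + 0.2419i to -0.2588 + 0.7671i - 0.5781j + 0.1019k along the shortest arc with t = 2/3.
0.6864 - 0.5317i + 0.4886j - 0.0861k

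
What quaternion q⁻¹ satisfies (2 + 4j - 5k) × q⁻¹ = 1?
0.0444 - 0.0889j + 0.1111k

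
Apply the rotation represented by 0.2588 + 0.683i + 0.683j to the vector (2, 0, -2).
(-0.573, 2.573, 1.025)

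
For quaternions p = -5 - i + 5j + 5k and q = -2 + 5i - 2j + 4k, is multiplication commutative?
No: pq = 5 + 7i + 29j - 53k ≠ 5 - 53i - 29j - 7k = qp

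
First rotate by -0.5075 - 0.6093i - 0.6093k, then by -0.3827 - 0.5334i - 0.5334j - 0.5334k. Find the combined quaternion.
-0.4558 + 0.8289i + 0.2707j + 0.1789k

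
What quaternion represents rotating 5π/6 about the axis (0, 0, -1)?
0.2588 - 0.9659k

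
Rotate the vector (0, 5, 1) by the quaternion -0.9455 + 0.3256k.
(3.079, 3.94, 1)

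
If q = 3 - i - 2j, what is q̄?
3 + i + 2j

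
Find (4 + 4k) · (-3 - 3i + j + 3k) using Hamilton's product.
-24 - 16i - 8j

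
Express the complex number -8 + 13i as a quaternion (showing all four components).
-8 + 13i + 0j + 0k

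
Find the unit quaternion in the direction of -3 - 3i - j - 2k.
-0.6255 - 0.6255i - 0.2085j - 0.417k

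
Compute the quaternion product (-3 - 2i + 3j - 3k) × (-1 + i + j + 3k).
11 + 11i - 3j - 11k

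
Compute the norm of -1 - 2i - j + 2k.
√10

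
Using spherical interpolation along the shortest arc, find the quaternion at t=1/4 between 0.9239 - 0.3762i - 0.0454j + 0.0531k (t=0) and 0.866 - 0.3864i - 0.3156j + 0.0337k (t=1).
0.916 - 0.3815i - 0.1141j + 0.0486k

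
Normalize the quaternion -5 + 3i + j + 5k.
-0.6455 + 0.3873i + 0.1291j + 0.6455k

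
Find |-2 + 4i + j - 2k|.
5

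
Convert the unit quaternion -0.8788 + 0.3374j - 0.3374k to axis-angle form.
axis = (0, √2/2, -√2/2), θ = 303°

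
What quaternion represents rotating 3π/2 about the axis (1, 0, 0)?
-0.7071 + 0.7071i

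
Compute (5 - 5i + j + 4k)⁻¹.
0.0746 + 0.0746i - 0.0149j - 0.0597k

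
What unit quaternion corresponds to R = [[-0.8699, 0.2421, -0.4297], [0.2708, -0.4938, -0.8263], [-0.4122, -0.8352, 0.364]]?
0.0087 - 0.2549i - 0.503j + 0.8258k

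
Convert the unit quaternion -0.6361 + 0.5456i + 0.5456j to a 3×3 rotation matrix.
[[0.4046, 0.5954, -0.6941], [0.5954, 0.4046, 0.6941], [0.6941, -0.6941, -0.1907]]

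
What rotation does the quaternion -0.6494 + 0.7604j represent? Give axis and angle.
axis = (0, 1, 0), θ = 261°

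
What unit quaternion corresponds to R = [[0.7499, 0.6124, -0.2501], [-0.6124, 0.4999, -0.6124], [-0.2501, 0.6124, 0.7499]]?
0.866 + 0.3536i - 0.3536k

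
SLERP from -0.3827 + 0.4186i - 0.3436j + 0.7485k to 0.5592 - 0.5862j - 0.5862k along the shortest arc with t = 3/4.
-0.5778 + 0.1277i + 0.3786j + 0.7117k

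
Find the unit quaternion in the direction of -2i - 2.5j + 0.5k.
-0.6172i - 0.7715j + 0.1543k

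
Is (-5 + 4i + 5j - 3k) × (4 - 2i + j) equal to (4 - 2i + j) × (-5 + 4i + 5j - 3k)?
No: pq = -17 + 29i + 21j + 2k ≠ -17 + 23i + 9j - 26k = qp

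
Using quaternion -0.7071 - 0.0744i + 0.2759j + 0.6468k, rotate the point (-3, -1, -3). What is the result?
(0.552, 1.96, -3.854)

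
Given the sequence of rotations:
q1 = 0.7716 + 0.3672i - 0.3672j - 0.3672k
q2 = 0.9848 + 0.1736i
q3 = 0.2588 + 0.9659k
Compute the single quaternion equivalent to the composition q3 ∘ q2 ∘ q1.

q2 · q1 = 0.6961 + 0.4956i - 0.2979j - 0.4254k
q3 · q2 · q1 = 0.591 + 0.416i + 0.4016j + 0.5623k
0.591 + 0.416i + 0.4016j + 0.5623k


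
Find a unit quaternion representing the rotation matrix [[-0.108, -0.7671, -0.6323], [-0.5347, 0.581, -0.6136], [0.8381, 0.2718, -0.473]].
-0.5 - 0.4427i + 0.7352j - 0.1162k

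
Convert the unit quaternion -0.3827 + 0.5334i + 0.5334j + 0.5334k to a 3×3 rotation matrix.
[[-0.1381, 0.9773, 0.1608], [0.1608, -0.1381, 0.9773], [0.9773, 0.1608, -0.1381]]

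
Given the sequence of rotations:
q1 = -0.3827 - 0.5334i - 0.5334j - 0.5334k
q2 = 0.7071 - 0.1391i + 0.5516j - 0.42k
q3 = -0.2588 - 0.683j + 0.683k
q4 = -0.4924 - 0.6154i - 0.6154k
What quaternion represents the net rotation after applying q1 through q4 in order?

q2 · q1 = -0.2746 - 0.8422i - 0.4384j + 0.152k
q3 · q2 · q1 = -0.3322 + 0.4136i - 0.2742j - 0.8021k
q4 · q3 · q2 · q1 = -0.0755 - 0.168i - 0.6131j + 0.7681k
-0.0755 - 0.168i - 0.6131j + 0.7681k


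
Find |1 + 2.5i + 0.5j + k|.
2.915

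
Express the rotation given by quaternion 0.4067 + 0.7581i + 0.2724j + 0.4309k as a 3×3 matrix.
[[0.4802, 0.0625, 0.8749], [0.7635, -0.5208, -0.3819], [0.4318, 0.8514, -0.2978]]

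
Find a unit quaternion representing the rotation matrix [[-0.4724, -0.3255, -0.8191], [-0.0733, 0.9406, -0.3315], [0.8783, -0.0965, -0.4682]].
-0.5 - 0.1175i + 0.8487j - 0.1261k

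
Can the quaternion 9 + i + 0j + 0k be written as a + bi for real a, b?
Yes. The quaternion 9 + i has j- and k-coefficients y = z = 0, so it lies in the complex subalgebra spanned by 1 and i.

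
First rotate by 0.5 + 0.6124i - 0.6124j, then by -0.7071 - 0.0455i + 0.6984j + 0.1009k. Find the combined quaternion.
0.102 - 0.394i + 0.844j - 0.3494k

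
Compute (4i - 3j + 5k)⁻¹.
-0.08i + 0.06j - 0.1k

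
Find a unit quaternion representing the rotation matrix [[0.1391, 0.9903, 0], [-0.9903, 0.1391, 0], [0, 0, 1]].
0.7547 - 0.6561k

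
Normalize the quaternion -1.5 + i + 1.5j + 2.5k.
-0.4376 + 0.2917i + 0.4376j + 0.7293k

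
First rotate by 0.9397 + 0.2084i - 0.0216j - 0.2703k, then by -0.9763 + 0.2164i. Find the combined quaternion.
-0.9625 - 0.0001i + 0.0796j + 0.2592k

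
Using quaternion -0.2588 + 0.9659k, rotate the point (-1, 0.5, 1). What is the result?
(1.116, 0.067, 1)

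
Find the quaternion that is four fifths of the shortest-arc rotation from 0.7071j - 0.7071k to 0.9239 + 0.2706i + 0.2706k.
-0.84 - 0.246i + 0.1961j - 0.4421k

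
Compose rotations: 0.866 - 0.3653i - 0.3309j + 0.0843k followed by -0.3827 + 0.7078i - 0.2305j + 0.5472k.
-0.1953 + 0.9144i - 0.3325j + 0.1232k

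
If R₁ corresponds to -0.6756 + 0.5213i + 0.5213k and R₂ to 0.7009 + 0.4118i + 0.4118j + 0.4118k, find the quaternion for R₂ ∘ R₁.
-0.9029 + 0.3018i - 0.2782j - 0.1275k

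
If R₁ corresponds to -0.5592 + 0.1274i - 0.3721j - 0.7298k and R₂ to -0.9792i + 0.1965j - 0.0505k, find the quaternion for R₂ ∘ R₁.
0.161 + 0.3854i - 0.8309j + 0.3676k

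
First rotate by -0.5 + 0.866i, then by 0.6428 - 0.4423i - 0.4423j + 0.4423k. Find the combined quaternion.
0.0616 + 0.7778i + 0.6042j + 0.1619k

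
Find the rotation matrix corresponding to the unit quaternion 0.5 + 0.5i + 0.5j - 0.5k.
[[0, 1, 0], [0, 0, -1], [-1, 0, 0]]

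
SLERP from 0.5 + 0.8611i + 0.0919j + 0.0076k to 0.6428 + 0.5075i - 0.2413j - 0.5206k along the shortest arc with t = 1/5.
0.555 + 0.8245i + 0.0232j - 0.1078k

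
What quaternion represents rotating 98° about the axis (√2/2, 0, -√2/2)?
0.6561 + 0.5337i - 0.5337k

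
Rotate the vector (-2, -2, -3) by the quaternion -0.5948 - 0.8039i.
(-2, 3.454, -1.035)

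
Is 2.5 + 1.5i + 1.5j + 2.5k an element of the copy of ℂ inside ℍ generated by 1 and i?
No. The quaternion 2.5 + 1.5i + 1.5j + 2.5k has j-coefficient y = 1.5 and k-coefficient z = 2.5, not both zero, so it does not lie in the complex subalgebra spanned by 1 and i.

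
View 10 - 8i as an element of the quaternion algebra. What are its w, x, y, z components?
10 - 8i + 0j + 0k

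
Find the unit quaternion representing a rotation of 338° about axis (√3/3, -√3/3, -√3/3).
-0.9816 + 0.1102i - 0.1102j - 0.1102k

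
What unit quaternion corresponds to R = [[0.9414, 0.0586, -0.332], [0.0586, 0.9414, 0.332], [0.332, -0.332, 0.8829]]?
0.9703 - 0.1711i - 0.1711j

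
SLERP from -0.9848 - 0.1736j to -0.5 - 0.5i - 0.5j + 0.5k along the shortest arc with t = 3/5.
-0.7814 - 0.3319i - 0.4112j + 0.3319k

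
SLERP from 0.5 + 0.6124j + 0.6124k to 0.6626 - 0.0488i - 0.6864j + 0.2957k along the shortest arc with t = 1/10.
0.5858 - 0.0072i + 0.4958j + 0.6411k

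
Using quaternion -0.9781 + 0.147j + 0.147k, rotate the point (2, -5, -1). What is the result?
(0.677, -5.402, -0.598)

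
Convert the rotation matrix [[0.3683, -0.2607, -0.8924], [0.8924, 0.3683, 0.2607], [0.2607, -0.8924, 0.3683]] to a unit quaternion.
0.7254 - 0.3974i - 0.3974j + 0.3974k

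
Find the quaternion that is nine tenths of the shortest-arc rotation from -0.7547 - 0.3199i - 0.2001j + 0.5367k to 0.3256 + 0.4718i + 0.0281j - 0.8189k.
-0.3758 - 0.4629i - 0.0467j + 0.8015k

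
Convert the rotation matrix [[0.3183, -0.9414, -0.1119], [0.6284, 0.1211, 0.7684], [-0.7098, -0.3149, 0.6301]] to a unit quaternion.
0.7193 - 0.3765i + 0.2078j + 0.5456k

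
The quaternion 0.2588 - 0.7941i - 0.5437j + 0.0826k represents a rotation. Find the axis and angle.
axis = (-0.8221, -0.5629, 0.0855), θ = 5π/6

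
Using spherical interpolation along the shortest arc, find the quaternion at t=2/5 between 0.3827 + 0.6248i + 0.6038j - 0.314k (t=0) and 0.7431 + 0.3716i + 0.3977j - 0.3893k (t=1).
0.5436 + 0.5389i + 0.5368j - 0.3547k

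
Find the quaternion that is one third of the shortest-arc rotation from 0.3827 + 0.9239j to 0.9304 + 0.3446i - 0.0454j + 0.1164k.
0.6956 + 0.147i + 0.7015j + 0.0497k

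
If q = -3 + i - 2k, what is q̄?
-3 - i + 2k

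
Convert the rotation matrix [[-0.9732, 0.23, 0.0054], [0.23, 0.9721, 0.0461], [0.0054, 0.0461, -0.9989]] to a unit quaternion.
0.1158i + 0.993j + 0.0232k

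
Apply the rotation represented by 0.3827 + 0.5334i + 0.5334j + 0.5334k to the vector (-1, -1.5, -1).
(-1.08, -0.931, -1.489)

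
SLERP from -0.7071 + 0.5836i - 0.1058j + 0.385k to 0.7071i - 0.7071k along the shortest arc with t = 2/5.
-0.5403 + 0.8325i - 0.0808j - 0.0924k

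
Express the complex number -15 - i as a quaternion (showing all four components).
-15 - i + 0j + 0k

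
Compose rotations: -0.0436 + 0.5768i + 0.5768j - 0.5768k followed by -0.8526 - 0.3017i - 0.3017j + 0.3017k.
0.5592 - 0.4786i - 0.4786j + 0.4786k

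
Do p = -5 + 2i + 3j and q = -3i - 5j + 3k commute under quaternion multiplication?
No: pq = 21 + 24i + 19j - 16k ≠ 21 + 6i + 31j - 14k = qp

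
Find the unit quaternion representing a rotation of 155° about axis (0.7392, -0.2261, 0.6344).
0.2164 + 0.7217i - 0.2207j + 0.6194k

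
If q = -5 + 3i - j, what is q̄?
-5 - 3i + j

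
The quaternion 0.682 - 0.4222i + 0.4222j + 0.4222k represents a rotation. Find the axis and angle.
axis = (-√3/3, √3/3, √3/3), θ = 94°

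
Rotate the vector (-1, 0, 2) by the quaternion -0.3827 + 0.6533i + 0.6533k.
(1.561, 1.5, -0.561)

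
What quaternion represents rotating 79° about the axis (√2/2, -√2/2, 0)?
0.7716 + 0.4498i - 0.4498j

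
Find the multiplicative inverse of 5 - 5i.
0.1 + 0.1i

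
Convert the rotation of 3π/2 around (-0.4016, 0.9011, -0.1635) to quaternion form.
-0.7071 - 0.284i + 0.6372j - 0.1156k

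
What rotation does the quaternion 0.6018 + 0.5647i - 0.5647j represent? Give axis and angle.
axis = (√2/2, -√2/2, 0), θ = 106°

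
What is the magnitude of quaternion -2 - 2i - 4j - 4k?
√40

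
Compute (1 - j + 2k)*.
1 + j - 2k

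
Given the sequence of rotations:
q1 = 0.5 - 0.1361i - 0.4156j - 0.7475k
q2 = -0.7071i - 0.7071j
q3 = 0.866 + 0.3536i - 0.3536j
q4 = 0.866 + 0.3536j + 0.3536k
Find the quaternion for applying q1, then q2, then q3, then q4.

q2 · q1 = -0.3901 + 0.175i - 0.8821j + 0.1976k
q3 · q2 · q1 = -0.7116 - 0.0563i - 0.6958j - 0.0789k
q4 · q3 · q2 · q1 = -0.3423 + 0.1694i - 0.8741j - 0.3k
-0.3423 + 0.1694i - 0.8741j - 0.3k


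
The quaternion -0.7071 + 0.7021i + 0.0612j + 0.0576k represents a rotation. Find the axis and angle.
axis = (0.9929, 0.0865, 0.0815), θ = 3π/2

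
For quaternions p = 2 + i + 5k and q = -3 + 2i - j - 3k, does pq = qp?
No: pq = 7 + 6i + 11j - 22k ≠ 7 - 4i - 15j - 20k = qp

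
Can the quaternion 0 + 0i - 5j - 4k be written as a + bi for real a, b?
No. The quaternion -5j - 4k has j-coefficient y = -5 and k-coefficient z = -4, not both zero, so it does not lie in the complex subalgebra spanned by 1 and i.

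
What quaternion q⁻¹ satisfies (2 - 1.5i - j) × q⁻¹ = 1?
0.2759 + 0.2069i + 0.1379j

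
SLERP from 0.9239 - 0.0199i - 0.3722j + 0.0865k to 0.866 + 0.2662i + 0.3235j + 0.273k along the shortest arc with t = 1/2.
0.9713 + 0.1337i - 0.0264j + 0.1951k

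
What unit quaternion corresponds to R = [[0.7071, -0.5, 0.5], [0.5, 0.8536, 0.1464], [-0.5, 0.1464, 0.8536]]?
0.9239 + 0.2706j + 0.2706k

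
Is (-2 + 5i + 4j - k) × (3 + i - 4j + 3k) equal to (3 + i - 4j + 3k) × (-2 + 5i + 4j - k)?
No: pq = 8 + 21i + 4j - 33k ≠ 8 + 5i + 36j + 15k = qp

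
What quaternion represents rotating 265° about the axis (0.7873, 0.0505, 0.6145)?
-0.6756 + 0.5805i + 0.0372j + 0.4531k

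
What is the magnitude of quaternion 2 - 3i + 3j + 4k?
√38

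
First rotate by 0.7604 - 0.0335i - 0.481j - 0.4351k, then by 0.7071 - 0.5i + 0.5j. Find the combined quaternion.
0.7614 - 0.6214i - 0.1775j - 0.0504k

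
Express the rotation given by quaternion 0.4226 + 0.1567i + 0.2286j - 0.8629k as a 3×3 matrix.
[[-0.5937, 0.801, -0.0772], [-0.6577, -0.5383, -0.527], [-0.4636, -0.2621, 0.8464]]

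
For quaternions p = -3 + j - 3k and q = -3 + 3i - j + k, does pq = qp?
No: pq = 13 - 11i - 9j + 3k ≠ 13 - 7i + 9j + 9k = qp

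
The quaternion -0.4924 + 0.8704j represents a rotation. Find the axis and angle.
axis = (0, 1, 0), θ = 239°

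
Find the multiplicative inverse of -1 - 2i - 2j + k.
-0.1 + 0.2i + 0.2j - 0.1k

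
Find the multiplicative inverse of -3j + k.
0.3j - 0.1k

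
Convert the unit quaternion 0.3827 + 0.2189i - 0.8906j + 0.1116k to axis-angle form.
axis = (0.2369, -0.964, 0.1208), θ = 3π/4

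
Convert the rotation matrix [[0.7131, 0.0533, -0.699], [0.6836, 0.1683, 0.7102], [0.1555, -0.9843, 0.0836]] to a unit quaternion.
0.7009 - 0.6044i - 0.3048j + 0.2248k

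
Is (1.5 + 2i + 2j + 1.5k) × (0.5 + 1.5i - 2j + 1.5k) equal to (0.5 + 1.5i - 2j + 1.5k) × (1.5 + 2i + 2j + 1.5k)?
No: pq = -0.5 + 9.25i - 2.75j - 4k ≠ -0.5 - 2.75i - 1.25j + 10k = qp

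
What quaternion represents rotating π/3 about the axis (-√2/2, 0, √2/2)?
0.866 - 0.3536i + 0.3536k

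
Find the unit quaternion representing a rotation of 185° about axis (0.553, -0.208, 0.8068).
-0.0436 + 0.5525i - 0.2078j + 0.806k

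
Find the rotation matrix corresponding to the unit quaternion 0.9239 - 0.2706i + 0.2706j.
[[0.8536, -0.1464, 0.5], [-0.1464, 0.8536, 0.5], [-0.5, -0.5, 0.7071]]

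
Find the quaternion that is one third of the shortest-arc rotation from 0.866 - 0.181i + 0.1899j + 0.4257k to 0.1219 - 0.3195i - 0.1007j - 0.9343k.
0.6344 - 0.0036i + 0.195j + 0.748k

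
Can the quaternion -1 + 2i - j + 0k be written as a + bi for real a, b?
No. The quaternion -1 + 2i - j has j-coefficient y = -1 and k-coefficient z = 0, not both zero, so it does not lie in the complex subalgebra spanned by 1 and i.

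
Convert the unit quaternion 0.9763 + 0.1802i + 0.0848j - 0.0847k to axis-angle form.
axis = (0.8326, 0.3918, -0.3914), θ = 25°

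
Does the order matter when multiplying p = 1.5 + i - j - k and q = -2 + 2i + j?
Yes: pq = -4 + 2i + 1.5j + 5k ≠ -4 + 5.5j - k = qp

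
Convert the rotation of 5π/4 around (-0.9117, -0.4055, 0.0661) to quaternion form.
-0.3827 - 0.8423i - 0.3746j + 0.0611k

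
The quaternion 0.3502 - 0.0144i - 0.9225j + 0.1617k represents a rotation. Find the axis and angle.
axis = (-0.0154, -0.9849, 0.1726), θ = 139°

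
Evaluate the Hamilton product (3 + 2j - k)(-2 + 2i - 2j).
-2 + 4i - 12j - 2k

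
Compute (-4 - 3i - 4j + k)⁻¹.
-0.0952 + 0.0714i + 0.0952j - 0.0238k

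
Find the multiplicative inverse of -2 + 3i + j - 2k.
-0.1111 - 0.1667i - 0.0556j + 0.1111k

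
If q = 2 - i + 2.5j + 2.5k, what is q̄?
2 + i - 2.5j - 2.5k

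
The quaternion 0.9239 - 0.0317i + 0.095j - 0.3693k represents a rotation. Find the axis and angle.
axis = (-0.0828, 0.2483, -0.9651), θ = π/4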